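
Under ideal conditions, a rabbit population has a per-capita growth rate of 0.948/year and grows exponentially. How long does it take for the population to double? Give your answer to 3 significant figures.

Doubling time t_d = ln(2)/r = 0.6931/0.948 = 0.73117.

0.731 years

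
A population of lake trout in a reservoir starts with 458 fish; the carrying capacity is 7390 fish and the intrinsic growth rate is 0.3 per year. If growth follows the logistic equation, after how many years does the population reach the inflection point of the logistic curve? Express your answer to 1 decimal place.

9.1 years

Logistic growth is fastest at N = K/2 = 3695.
A = (K − N₀)/N₀ = 15.135. Set K/(1 + A·e^(−rt)) = K/2 → A·e^(−rt) = 1.
e^(−0.3t) = 1/15.135 = 0.0660704, so t = ln(15.135)/0.3 = 2.717/0.3 = 9.0568.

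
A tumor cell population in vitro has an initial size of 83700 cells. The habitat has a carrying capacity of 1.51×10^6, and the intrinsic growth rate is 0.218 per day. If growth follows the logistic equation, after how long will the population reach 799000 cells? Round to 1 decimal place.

A = (K − N₀)/N₀ = (1.51×10^6 − 83700)/83700 = 17.041.
Solve 1.51×10^6/(1 + 17.041·e^(−0.218t)) = 799000: 1 + 17.041·e^(−0.218t) = 1.8899, so e^(−0.218t) = 0.0522201.
−0.218·t = ln(0.0522201) = -2.9523, so t = 2.9523/0.218 = 13.543.

13.5 days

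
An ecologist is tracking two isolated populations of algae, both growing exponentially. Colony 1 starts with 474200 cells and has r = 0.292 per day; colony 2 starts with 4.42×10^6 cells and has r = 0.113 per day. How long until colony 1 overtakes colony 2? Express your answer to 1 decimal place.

Set 474200·e^(0.292t) = 4.42×10^6·e^(0.113t).
e^((0.292 − 0.113)t) = 4.42×10^6/474200 → e^(0.179·t) = 9.321.
0.179·t = ln(9.321) = 2.2323, so t = 2.2323/0.179 = 12.471.

12.5 days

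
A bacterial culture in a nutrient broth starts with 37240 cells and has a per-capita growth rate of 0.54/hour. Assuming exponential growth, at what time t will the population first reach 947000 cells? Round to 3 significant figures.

Set N₀·e^(rt) = 947000: e^(0.54·t) = 947000/37240 = 25.43.
0.54·t = ln(25.43) = 3.2359, so t = 3.2359/0.54 = 5.9924.

5.99 hours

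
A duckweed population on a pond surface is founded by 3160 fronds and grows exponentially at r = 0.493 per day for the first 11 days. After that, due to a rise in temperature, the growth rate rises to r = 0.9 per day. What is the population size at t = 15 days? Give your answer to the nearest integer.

26201502 fronds

Phase 1: N(11) = 3160·e^(0.493×11) = 3160·e^5.423 = 715923.
Phase 2 runs for 15 − 11 = 4 days at r = 0.9.
N(15) = 715923·e^(0.9×4) = 715923·e^3.6 = 2.62015×10^7.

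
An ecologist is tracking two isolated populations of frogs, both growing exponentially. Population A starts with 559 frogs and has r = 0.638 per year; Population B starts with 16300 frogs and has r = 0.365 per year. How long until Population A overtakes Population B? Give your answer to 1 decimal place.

Set 559·e^(0.638t) = 16300·e^(0.365t).
e^((0.638 − 0.365)t) = 16300/559 → e^(0.273·t) = 29.159.
0.273·t = ln(29.159) = 3.3728, so t = 3.3728/0.273 = 12.354.

12.4 years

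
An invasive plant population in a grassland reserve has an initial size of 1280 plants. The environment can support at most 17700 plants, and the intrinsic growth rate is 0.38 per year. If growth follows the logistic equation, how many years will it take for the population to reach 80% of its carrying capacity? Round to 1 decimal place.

A = (K − N₀)/N₀ = (17700 − 1280)/1280 = 12.828.
Solve 17700/(1 + 12.828·e^(−0.38t)) = 14160: 1 + 12.828·e^(−0.38t) = 1.25, so e^(−0.38t) = 0.0194884.
−0.38·t = ln(0.0194884) = -3.9379, so t = 3.9379/0.38 = 10.363.

10.4 years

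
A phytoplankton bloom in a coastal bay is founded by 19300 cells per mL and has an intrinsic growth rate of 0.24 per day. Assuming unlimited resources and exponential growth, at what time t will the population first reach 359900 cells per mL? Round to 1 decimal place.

Set N₀·e^(rt) = 359900: e^(0.24·t) = 359900/19300 = 18.648.
0.24·t = ln(18.648) = 2.9257, so t = 2.9257/0.24 = 12.191.

12.2 days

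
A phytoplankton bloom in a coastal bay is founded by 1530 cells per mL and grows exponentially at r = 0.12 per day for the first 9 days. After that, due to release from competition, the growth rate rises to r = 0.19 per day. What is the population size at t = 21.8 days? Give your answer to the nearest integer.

Phase 1: N(9) = 1530·e^(0.12×9) = 1530·e^1.08 = 4505.36.
Phase 2 runs for 21.8 − 9 = 12.8 days at r = 0.19.
N(21.8) = 4505.36·e^(0.19×12.8) = 4505.36·e^2.432 = 51278.3.

51278 cells per mL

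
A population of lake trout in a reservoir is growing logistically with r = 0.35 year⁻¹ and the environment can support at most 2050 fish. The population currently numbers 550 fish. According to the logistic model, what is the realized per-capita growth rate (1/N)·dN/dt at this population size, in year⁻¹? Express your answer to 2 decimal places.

0.26 per year

(1/N)·dN/dt = r(1 − N/K) = 0.35 × (1 − 550/2050).
= 0.35 × 0.73171 = 0.2561.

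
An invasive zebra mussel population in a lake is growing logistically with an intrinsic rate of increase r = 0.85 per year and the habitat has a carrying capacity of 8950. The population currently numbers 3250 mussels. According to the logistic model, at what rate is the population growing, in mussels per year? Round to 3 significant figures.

1760 mussels per year

dN/dt = rN(1 − N/K) = 0.85 × 3250 × (1 − 3250/8950).
1 − 3250/8950 = 0.63687; dN/dt = 0.85 × 3250 × 0.63687 = 1759.4.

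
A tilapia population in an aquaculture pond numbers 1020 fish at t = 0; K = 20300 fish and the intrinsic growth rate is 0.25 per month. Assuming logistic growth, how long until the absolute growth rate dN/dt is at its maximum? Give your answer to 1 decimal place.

11.8 months

Logistic growth is fastest at N = K/2 = 10150.
A = (K − N₀)/N₀ = 18.902. Set K/(1 + A·e^(−rt)) = K/2 → A·e^(−rt) = 1.
e^(−0.25t) = 1/18.902 = 0.0529046, so t = ln(18.902)/0.25 = 2.9393/0.25 = 11.757.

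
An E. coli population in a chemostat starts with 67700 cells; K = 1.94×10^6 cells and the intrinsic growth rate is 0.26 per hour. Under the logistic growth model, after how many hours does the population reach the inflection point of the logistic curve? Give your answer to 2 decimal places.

12.77 hours

Logistic growth is fastest at N = K/2 = 970000.
A = (K − N₀)/N₀ = 27.656. Set K/(1 + A·e^(−rt)) = K/2 → A·e^(−rt) = 1.
e^(−0.26t) = 1/27.656 = 0.0361587, so t = ln(27.656)/0.26 = 3.3198/0.26 = 12.769.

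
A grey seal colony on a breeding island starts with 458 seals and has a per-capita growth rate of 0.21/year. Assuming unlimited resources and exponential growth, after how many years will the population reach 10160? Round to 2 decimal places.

Set N₀·e^(rt) = 10160: e^(0.21·t) = 10160/458 = 22.183.
0.21·t = ln(22.183) = 3.0993, so t = 3.0993/0.21 = 14.759.

14.76 years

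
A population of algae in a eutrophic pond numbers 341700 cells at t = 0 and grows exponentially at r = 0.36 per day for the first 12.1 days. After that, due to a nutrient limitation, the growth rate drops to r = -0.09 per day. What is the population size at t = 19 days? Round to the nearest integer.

Phase 1: N(12.1) = 341700·e^(0.36×12.1) = 341700·e^4.356 = 2.663371×10^7.
Phase 2 runs for 19 − 12.1 = 6.9 days at r = -0.09.
N(19) = 2.663371×10^7·e^(-0.09×6.9) = 2.663371×10^7·e^-0.621 = 1.431314×10^7.

14313138 cells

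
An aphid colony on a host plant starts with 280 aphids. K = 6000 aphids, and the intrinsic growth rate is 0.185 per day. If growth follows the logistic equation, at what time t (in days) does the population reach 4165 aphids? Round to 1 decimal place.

A = (K − N₀)/N₀ = (6000 − 280)/280 = 20.429.
Solve 6000/(1 + 20.429·e^(−0.185t)) = 4165: 1 + 20.429·e^(−0.185t) = 1.4406, so e^(−0.185t) = 0.0215667.
−0.185·t = ln(0.0215667) = -3.8366, so t = 3.8366/0.185 = 20.738.

20.7 days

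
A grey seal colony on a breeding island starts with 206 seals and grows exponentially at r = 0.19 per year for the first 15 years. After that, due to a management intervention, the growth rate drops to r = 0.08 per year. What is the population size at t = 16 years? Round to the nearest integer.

Phase 1: N(15) = 206·e^(0.19×15) = 206·e^2.85 = 3561.28.
Phase 2 runs for 16 − 15 = 1 years at r = 0.08.
N(16) = 3561.28·e^(0.08×1) = 3561.28·e^0.08 = 3857.89.

3858 seals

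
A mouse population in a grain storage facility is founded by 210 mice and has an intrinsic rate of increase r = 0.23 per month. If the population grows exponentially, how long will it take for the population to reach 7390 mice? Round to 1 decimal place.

Set N₀·e^(rt) = 7390: e^(0.23·t) = 7390/210 = 35.19.
0.23·t = ln(35.19) = 3.5608, so t = 3.5608/0.23 = 15.482.

15.5 months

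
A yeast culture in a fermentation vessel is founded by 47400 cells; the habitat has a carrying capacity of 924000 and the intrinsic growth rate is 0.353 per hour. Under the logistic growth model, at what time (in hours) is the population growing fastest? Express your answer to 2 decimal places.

8.26 hours

Logistic growth is fastest at N = K/2 = 462000.
A = (K − N₀)/N₀ = 18.494. Set K/(1 + A·e^(−rt)) = K/2 → A·e^(−rt) = 1.
e^(−0.353t) = 1/18.494 = 0.0540726, so t = ln(18.494)/0.353 = 2.9174/0.353 = 8.2647.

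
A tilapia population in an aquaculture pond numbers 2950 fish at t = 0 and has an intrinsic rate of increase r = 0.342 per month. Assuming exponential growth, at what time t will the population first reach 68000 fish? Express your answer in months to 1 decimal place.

Set N₀·e^(rt) = 68000: e^(0.342·t) = 68000/2950 = 23.051.
0.342·t = ln(23.051) = 3.1377, so t = 3.1377/0.342 = 9.1746.

9.2 months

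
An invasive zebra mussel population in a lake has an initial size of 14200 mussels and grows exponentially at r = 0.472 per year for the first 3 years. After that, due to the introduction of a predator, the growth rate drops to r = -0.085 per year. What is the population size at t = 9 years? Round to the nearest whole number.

Phase 1: N(3) = 14200·e^(0.472×3) = 14200·e^1.416 = 58512.6.
Phase 2 runs for 9 − 3 = 6 years at r = -0.085.
N(9) = 58512.6·e^(-0.085×6) = 58512.6·e^-0.51 = 35136.6.

35137 mussels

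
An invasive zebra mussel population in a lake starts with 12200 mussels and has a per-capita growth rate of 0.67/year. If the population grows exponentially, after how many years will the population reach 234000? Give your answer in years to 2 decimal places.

Set N₀·e^(rt) = 234000: e^(0.67·t) = 234000/12200 = 19.18.
0.67·t = ln(19.18) = 2.9539, so t = 2.9539/0.67 = 4.4088.

4.41 years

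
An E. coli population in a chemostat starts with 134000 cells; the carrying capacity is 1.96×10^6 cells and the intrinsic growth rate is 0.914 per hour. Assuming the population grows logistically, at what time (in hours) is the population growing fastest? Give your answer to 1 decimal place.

2.9 hours

Logistic growth is fastest at N = K/2 = 980000.
A = (K − N₀)/N₀ = 13.627. Set K/(1 + A·e^(−rt)) = K/2 → A·e^(−rt) = 1.
e^(−0.914t) = 1/13.627 = 0.0733844, so t = ln(13.627)/0.914 = 2.612/0.914 = 2.8578.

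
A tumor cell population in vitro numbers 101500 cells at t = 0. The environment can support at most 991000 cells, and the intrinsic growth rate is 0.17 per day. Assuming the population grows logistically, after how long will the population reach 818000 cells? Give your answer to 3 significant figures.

21.9 days

A = (K − N₀)/N₀ = (991000 − 101500)/101500 = 8.7635.
Solve 991000/(1 + 8.7635·e^(−0.17t)) = 818000: 1 + 8.7635·e^(−0.17t) = 1.2115, so e^(−0.17t) = 0.0241331.
−0.17·t = ln(0.0241331) = -3.7242, so t = 3.7242/0.17 = 21.907.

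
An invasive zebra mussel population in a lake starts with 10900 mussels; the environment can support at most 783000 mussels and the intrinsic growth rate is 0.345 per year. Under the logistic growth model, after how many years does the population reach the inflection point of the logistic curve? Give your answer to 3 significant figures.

Logistic growth is fastest at N = K/2 = 391500.
A = (K − N₀)/N₀ = 70.835. Set K/(1 + A·e^(−rt)) = K/2 → A·e^(−rt) = 1.
e^(−0.345t) = 1/70.835 = 0.0141173, so t = ln(70.835)/0.345 = 4.2604/0.345 = 12.349.

12.3 years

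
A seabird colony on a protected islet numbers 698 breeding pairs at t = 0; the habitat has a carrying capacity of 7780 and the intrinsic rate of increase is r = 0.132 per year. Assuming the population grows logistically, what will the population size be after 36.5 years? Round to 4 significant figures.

A = (K − N₀)/N₀ = (7780 − 698)/698 = 10.146.
N(t) = K/(1 + A·e^(−rt)) = 7780/(1 + 10.146×e^(−0.132×36.5)).
e^(−4.818) = 0.0080829; denominator = 1 + 10.146×0.0080829 = 1.082.
N = 7780/1.082 = 7190.32.

7190 breeding pairs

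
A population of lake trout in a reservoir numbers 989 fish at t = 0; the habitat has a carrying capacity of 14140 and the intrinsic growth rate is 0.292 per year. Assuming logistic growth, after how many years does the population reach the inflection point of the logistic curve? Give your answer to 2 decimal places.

8.86 years

Logistic growth is fastest at N = K/2 = 7070.
A = (K − N₀)/N₀ = 13.297. Set K/(1 + A·e^(−rt)) = K/2 → A·e^(−rt) = 1.
e^(−0.292t) = 1/13.297 = 0.0752034, so t = ln(13.297)/0.292 = 2.5876/0.292 = 8.8615.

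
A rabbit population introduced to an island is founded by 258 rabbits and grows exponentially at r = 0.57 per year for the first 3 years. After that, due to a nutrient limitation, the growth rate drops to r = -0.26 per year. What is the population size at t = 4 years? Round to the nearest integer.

Phase 1: N(3) = 258·e^(0.57×3) = 258·e^1.71 = 1426.47.
Phase 2 runs for 4 − 3 = 1 years at r = -0.26.
N(4) = 1426.47·e^(-0.26×1) = 1426.47·e^-0.26 = 1099.88.

1100 rabbits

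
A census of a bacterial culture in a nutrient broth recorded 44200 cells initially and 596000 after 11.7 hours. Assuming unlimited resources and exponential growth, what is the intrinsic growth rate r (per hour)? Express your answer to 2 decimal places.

From N(t) = N₀·e^(rt): e^(r·11.7) = 596000/44200 = 13.484.
r·11.7 = ln(13.484) = 2.6015, so r = 2.6015/11.7 = 0.22235.

0.22 per hour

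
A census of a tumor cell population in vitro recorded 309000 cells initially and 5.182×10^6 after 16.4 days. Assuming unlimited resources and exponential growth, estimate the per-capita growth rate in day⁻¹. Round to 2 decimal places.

0.17 per day

From N(t) = N₀·e^(rt): e^(r·16.4) = 5.182×10^6/309000 = 16.77.
r·16.4 = ln(16.77) = 2.8196, so r = 2.8196/16.4 = 0.17193.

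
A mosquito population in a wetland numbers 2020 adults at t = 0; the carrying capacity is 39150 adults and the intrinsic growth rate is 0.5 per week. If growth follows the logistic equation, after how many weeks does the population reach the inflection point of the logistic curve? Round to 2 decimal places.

5.82 weeks

Logistic growth is fastest at N = K/2 = 19575.
A = (K − N₀)/N₀ = 18.381. Set K/(1 + A·e^(−rt)) = K/2 → A·e^(−rt) = 1.
e^(−0.5t) = 1/18.381 = 0.0544034, so t = ln(18.381)/0.5 = 2.9113/0.5 = 5.8227.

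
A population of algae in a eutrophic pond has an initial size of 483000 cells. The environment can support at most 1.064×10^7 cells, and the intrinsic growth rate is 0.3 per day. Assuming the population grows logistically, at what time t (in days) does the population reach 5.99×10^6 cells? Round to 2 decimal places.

A = (K − N₀)/N₀ = (1.064×10^7 − 483000)/483000 = 21.029.
Solve 1.064×10^7/(1 + 21.029·e^(−0.3t)) = 5.99×10^6: 1 + 21.029·e^(−0.3t) = 1.7763, so e^(−0.3t) = 0.0369154.
−0.3·t = ln(0.0369154) = -3.2991, so t = 3.2991/0.3 = 10.997.

11.00 days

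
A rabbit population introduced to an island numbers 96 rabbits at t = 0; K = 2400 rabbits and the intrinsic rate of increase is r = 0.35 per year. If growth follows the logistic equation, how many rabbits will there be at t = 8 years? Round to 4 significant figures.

A = (K − N₀)/N₀ = (2400 − 96)/96 = 24.
N(t) = K/(1 + A·e^(−rt)) = 2400/(1 + 24×e^(−0.35×8)).
e^(−2.8) = 0.06081; denominator = 1 + 24×0.06081 = 2.4594.
N = 2400/2.4594 = 975.831.

975.8 rabbits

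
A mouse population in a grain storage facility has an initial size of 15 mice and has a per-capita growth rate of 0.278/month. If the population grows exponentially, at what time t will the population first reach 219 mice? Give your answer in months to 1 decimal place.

9.6 months

Set N₀·e^(rt) = 219: e^(0.278·t) = 219/15 = 14.6.
0.278·t = ln(14.6) = 2.681, so t = 2.681/0.278 = 9.644.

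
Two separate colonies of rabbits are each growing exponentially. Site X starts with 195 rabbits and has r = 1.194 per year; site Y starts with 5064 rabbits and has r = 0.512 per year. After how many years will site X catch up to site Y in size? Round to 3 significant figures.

4.78 years

Set 195·e^(1.194t) = 5064·e^(0.512t).
e^((1.194 − 0.512)t) = 5064/195 → e^(0.682·t) = 25.969.
0.682·t = ln(25.969) = 3.2569, so t = 3.2569/0.682 = 4.7755.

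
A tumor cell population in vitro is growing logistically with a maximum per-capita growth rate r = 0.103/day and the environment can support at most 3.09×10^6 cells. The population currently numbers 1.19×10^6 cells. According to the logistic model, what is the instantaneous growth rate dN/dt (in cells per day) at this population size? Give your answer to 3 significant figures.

75400 cells per day

dN/dt = rN(1 − N/K) = 0.103 × 1.19×10^6 × (1 − 1.19×10^6/3.09×10^6).
1 − 1.19×10^6/3.09×10^6 = 0.61489; dN/dt = 0.103 × 1.19×10^6 × 0.61489 = 75367.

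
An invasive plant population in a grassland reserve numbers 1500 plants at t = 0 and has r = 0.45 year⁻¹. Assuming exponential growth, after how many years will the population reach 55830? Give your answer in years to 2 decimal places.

Set N₀·e^(rt) = 55830: e^(0.45·t) = 55830/1500 = 37.22.
0.45·t = ln(37.22) = 3.6168, so t = 3.6168/0.45 = 8.0374.

8.04 years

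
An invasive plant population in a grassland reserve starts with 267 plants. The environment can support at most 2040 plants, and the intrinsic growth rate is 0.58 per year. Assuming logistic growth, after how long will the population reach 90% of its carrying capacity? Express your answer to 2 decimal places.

A = (K − N₀)/N₀ = (2040 − 267)/267 = 6.6404.
Solve 2040/(1 + 6.6404·e^(−0.58t)) = 1836: 1 + 6.6404·e^(−0.58t) = 1.1111, so e^(−0.58t) = 0.0167325.
−0.58·t = ln(0.0167325) = -4.0904, so t = 4.0904/0.58 = 7.0524.

7.05 years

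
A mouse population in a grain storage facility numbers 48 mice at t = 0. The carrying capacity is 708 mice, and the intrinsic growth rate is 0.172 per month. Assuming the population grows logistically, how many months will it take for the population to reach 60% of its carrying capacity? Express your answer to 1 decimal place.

A = (K − N₀)/N₀ = (708 − 48)/48 = 13.75.
Solve 708/(1 + 13.75·e^(−0.172t)) = 424.8: 1 + 13.75·e^(−0.172t) = 1.6667, so e^(−0.172t) = 0.0484848.
−0.172·t = ln(0.0484848) = -3.0265, so t = 3.0265/0.172 = 17.596.

17.6 months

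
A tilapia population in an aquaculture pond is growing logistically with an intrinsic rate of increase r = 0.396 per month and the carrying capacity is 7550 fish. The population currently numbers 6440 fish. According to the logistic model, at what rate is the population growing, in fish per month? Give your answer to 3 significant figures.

dN/dt = rN(1 − N/K) = 0.396 × 6440 × (1 − 6440/7550).
1 − 6440/7550 = 0.14702; dN/dt = 0.396 × 6440 × 0.14702 = 374.94.

375 fish per month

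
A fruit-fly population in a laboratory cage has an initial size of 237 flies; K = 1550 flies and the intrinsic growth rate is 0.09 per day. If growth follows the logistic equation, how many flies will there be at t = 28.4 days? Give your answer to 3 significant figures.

A = (K − N₀)/N₀ = (1550 − 237)/237 = 5.5401.
N(t) = K/(1 + A·e^(−rt)) = 1550/(1 + 5.5401×e^(−0.09×28.4)).
e^(−2.556) = 0.077615; denominator = 1 + 5.5401×0.077615 = 1.43.
N = 1550/1.43 = 1083.92.

1080 flies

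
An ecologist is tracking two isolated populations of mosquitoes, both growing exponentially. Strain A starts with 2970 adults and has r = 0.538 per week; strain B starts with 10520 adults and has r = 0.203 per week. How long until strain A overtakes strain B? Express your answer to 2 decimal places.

3.78 weeks

Set 2970·e^(0.538t) = 10520·e^(0.203t).
e^((0.538 − 0.203)t) = 10520/2970 → e^(0.335·t) = 3.5421.
0.335·t = ln(3.5421) = 1.2647, so t = 1.2647/0.335 = 3.7753.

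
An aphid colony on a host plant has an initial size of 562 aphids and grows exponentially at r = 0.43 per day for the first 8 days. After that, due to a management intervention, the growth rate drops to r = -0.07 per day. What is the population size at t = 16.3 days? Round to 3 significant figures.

9800 aphids

Phase 1: N(8) = 562·e^(0.43×8) = 562·e^3.44 = 17527.1.
Phase 2 runs for 16.3 − 8 = 8.3 days at r = -0.07.
N(16.3) = 17527.1·e^(-0.07×8.3) = 17527.1·e^-0.581 = 9803.57.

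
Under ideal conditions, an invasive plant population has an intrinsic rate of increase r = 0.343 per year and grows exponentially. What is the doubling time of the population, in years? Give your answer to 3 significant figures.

2.02 years

Doubling time t_d = ln(2)/r = 0.6931/0.343 = 2.0208.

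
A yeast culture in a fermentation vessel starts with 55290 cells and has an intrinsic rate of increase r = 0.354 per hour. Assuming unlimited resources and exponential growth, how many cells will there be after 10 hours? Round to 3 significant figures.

N(t) = N₀·e^(rt) = 55290 × e^(0.354×10) = 55290 × e^3.54.
e^3.54 ≈ 34.467, so N ≈ 55290 × 34.467 = 1.905676×10^6.

1910000 cells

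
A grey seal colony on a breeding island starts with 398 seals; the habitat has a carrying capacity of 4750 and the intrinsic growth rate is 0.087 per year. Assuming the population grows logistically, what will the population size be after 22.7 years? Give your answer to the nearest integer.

1887 seals

A = (K − N₀)/N₀ = (4750 − 398)/398 = 10.935.
N(t) = K/(1 + A·e^(−rt)) = 4750/(1 + 10.935×e^(−0.087×22.7)).
e^(−1.975) = 0.13878; denominator = 1 + 10.935×0.13878 = 2.5175.
N = 4750/2.5175 = 1886.82.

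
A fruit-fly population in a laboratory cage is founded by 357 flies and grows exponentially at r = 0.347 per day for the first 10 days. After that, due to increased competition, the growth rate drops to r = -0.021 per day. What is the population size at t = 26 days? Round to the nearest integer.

Phase 1: N(10) = 357·e^(0.347×10) = 357·e^3.47 = 11472.8.
Phase 2 runs for 26 − 10 = 16 days at r = -0.021.
N(26) = 11472.8·e^(-0.021×16) = 11472.8·e^-0.336 = 8198.74.

8199 flies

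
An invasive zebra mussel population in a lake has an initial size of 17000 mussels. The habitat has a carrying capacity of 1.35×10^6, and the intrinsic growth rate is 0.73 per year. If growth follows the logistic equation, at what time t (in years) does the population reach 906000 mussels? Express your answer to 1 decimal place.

A = (K − N₀)/N₀ = (1.35×10^6 − 17000)/17000 = 78.412.
Solve 1.35×10^6/(1 + 78.412·e^(−0.73t)) = 906000: 1 + 78.412·e^(−0.73t) = 1.4901, so e^(−0.73t) = 0.00624991.
−0.73·t = ln(0.00624991) = -5.0752, so t = 5.0752/0.73 = 6.9523.

7.0 years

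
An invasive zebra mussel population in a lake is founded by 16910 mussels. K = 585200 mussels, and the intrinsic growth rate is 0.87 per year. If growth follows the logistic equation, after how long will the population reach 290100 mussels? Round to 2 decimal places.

4.02 years

A = (K − N₀)/N₀ = (585200 − 16910)/16910 = 33.607.
Solve 585200/(1 + 33.607·e^(−0.87t)) = 290100: 1 + 33.607·e^(−0.87t) = 2.0172, so e^(−0.87t) = 0.0302688.
−0.87·t = ln(0.0302688) = -3.4976, so t = 3.4976/0.87 = 4.0203.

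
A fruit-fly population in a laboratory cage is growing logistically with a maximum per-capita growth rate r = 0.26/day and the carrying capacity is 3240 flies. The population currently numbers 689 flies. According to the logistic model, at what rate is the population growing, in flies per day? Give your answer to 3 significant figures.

dN/dt = rN(1 − N/K) = 0.26 × 689 × (1 − 689/3240).
1 − 689/3240 = 0.78735; dN/dt = 0.26 × 689 × 0.78735 = 141.05.

141 flies per day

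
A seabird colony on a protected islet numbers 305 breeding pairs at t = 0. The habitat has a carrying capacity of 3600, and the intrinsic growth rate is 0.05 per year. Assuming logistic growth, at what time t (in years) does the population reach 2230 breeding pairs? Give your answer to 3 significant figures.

A = (K − N₀)/N₀ = (3600 − 305)/305 = 10.803.
Solve 3600/(1 + 10.803·e^(−0.05t)) = 2230: 1 + 10.803·e^(−0.05t) = 1.6143, so e^(−0.05t) = 0.056867.
−0.05·t = ln(0.056867) = -2.867, so t = 2.867/0.05 = 57.341.

57.3 years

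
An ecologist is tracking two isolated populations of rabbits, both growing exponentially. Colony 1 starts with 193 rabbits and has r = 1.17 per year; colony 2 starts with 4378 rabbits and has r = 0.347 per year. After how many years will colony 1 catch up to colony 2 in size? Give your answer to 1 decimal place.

Set 193·e^(1.17t) = 4378·e^(0.347t).
e^((1.17 − 0.347)t) = 4378/193 → e^(0.823·t) = 22.684.
0.823·t = ln(22.684) = 3.1217, so t = 3.1217/0.823 = 3.793.

3.8 years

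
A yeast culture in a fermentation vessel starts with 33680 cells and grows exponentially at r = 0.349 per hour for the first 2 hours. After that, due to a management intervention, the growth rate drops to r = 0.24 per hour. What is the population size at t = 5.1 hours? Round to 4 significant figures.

142400 cells

Phase 1: N(2) = 33680·e^(0.349×2) = 33680·e^0.698 = 67687.7.
Phase 2 runs for 5.1 − 2 = 3.1 hours at r = 0.24.
N(5.1) = 67687.7·e^(0.24×3.1) = 67687.7·e^0.744 = 142438.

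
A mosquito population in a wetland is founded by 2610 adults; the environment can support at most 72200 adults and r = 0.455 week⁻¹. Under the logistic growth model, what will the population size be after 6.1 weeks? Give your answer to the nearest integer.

A = (K − N₀)/N₀ = (72200 − 2610)/2610 = 26.663.
N(t) = K/(1 + A·e^(−rt)) = 72200/(1 + 26.663×e^(−0.455×6.1)).
e^(−2.776) = 0.062318; denominator = 1 + 26.663×0.062318 = 2.6616.
N = 72200/2.6616 = 27126.7.

27127 adults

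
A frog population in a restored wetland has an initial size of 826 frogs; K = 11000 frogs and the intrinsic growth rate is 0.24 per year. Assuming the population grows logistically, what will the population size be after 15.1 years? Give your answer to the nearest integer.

8280 frogs

A = (K − N₀)/N₀ = (11000 − 826)/826 = 12.317.
N(t) = K/(1 + A·e^(−rt)) = 11000/(1 + 12.317×e^(−0.24×15.1)).
e^(−3.624) = 0.026676; denominator = 1 + 12.317×0.026676 = 1.3286.
N = 11000/1.3286 = 8279.58.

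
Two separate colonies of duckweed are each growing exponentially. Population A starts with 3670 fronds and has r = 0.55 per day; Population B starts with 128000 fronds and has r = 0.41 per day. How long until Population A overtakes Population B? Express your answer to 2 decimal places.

25.37 days

Set 3670·e^(0.55t) = 128000·e^(0.41t).
e^((0.55 − 0.41)t) = 128000/3670 → e^(0.14·t) = 34.877.
0.14·t = ln(34.877) = 3.5518, so t = 3.5518/0.14 = 25.37.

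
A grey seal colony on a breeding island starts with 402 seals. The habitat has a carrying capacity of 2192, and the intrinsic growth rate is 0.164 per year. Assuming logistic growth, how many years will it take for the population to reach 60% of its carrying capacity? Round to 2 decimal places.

A = (K − N₀)/N₀ = (2192 − 402)/402 = 4.4527.
Solve 2192/(1 + 4.4527·e^(−0.164t)) = 1315.2: 1 + 4.4527·e^(−0.164t) = 1.6667, so e^(−0.164t) = 0.149721.
−0.164·t = ln(0.149721) = -1.899, so t = 1.899/0.164 = 11.579.

11.58 years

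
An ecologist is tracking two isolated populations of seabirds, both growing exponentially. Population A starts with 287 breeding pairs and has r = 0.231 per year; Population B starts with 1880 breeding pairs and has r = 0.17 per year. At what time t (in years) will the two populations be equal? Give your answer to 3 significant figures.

30.8 years

Set 287·e^(0.231t) = 1880·e^(0.17t).
e^((0.231 − 0.17)t) = 1880/287 → e^(0.061·t) = 6.5505.
0.061·t = ln(6.5505) = 1.8795, so t = 1.8795/0.061 = 30.812.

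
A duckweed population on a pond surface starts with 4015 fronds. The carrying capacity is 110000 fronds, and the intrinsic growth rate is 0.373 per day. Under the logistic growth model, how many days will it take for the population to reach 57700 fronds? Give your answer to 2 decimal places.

A = (K − N₀)/N₀ = (110000 − 4015)/4015 = 26.397.
Solve 110000/(1 + 26.397·e^(−0.373t)) = 57700: 1 + 26.397·e^(−0.373t) = 1.9064, so e^(−0.373t) = 0.0343374.
−0.373·t = ln(0.0343374) = -3.3715, so t = 3.3715/0.373 = 9.0389.

9.04 days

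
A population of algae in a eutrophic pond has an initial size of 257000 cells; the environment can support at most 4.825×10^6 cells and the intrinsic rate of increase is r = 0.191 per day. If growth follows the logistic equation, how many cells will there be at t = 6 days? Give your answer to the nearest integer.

725503 cells

A = (K − N₀)/N₀ = (4.825×10^6 − 257000)/257000 = 17.774.
N(t) = K/(1 + A·e^(−rt)) = 4.825×10^6/(1 + 17.774×e^(−0.191×6)).
e^(−1.146) = 0.31791; denominator = 1 + 17.774×0.31791 = 6.6506.
N = 4.825×10^6/6.6506 = 725503.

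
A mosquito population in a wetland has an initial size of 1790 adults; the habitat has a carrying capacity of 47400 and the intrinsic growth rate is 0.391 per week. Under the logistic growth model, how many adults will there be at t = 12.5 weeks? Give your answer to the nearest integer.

39761 adults

A = (K − N₀)/N₀ = (47400 − 1790)/1790 = 25.48.
N(t) = K/(1 + A·e^(−rt)) = 47400/(1 + 25.48×e^(−0.391×12.5)).
e^(−4.888) = 0.0075402; denominator = 1 + 25.48×0.0075402 = 1.1921.
N = 47400/1.1921 = 39760.8.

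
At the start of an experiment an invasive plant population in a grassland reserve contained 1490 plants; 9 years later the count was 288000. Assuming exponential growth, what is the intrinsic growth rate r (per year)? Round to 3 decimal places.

0.585 per year

From N(t) = N₀·e^(rt): e^(r·9) = 288000/1490 = 193.29.
r·9 = ln(193.29) = 5.2642, so r = 5.2642/9 = 0.58491.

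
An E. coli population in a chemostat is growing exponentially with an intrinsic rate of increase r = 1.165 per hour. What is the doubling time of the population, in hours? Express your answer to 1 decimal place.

0.6 hours

Doubling time t_d = ln(2)/r = 0.6931/1.165 = 0.59498.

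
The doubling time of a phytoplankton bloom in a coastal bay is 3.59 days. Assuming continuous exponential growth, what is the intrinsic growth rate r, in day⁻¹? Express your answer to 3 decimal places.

r = ln(2)/t_d = 0.6931/3.59 = 0.19308.

0.193 per day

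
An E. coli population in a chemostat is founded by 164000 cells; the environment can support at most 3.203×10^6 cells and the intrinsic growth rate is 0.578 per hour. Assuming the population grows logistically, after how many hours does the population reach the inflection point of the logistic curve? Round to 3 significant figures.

Logistic growth is fastest at N = K/2 = 1.6015×10^6.
A = (K − N₀)/N₀ = 18.53. Set K/(1 + A·e^(−rt)) = K/2 → A·e^(−rt) = 1.
e^(−0.578t) = 1/18.53 = 0.0539651, so t = ln(18.53)/0.578 = 2.9194/0.578 = 5.0509.

5.05 hours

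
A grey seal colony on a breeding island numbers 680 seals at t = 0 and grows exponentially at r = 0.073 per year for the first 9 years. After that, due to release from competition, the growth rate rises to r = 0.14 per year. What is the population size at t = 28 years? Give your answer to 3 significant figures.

18800 seals

Phase 1: N(9) = 680·e^(0.073×9) = 680·e^0.657 = 1311.72.
Phase 2 runs for 28 − 9 = 19 years at r = 0.14.
N(28) = 1311.72·e^(0.14×19) = 1311.72·e^2.66 = 18752.7.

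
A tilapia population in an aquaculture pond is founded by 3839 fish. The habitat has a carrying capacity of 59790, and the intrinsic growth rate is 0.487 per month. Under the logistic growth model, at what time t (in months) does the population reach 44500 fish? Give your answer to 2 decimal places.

7.70 months

A = (K − N₀)/N₀ = (59790 − 3839)/3839 = 14.574.
Solve 59790/(1 + 14.574·e^(−0.487t)) = 44500: 1 + 14.574·e^(−0.487t) = 1.3436, so e^(−0.487t) = 0.0235753.
−0.487·t = ln(0.0235753) = -3.7476, so t = 3.7476/0.487 = 7.6952.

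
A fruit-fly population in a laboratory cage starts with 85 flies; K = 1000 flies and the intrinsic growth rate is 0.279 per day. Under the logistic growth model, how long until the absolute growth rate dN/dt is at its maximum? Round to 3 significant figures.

Logistic growth is fastest at N = K/2 = 500.
A = (K − N₀)/N₀ = 10.765. Set K/(1 + A·e^(−rt)) = K/2 → A·e^(−rt) = 1.
e^(−0.279t) = 1/10.765 = 0.0928962, so t = ln(10.765)/0.279 = 2.3763/0.279 = 8.5171.

8.52 days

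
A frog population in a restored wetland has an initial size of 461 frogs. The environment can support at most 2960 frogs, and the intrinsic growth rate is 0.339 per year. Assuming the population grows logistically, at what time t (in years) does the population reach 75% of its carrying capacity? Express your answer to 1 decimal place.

A = (K − N₀)/N₀ = (2960 − 461)/461 = 5.4208.
Solve 2960/(1 + 5.4208·e^(−0.339t)) = 2220: 1 + 5.4208·e^(−0.339t) = 1.3333, so e^(−0.339t) = 0.0614913.
−0.339·t = ln(0.0614913) = -2.7889, so t = 2.7889/0.339 = 8.2267.

8.2 years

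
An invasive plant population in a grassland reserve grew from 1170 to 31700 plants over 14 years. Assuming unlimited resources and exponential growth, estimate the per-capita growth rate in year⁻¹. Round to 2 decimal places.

0.24 per year

From N(t) = N₀·e^(rt): e^(r·14) = 31700/1170 = 27.094.
r·14 = ln(27.094) = 3.2993, so r = 3.2993/14 = 0.23567.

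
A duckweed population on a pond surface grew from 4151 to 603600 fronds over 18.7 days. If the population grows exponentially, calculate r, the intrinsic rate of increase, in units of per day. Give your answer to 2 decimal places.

From N(t) = N₀·e^(rt): e^(r·18.7) = 603600/4151 = 145.41.
r·18.7 = ln(145.41) = 4.9796, so r = 4.9796/18.7 = 0.26629.

0.27 per day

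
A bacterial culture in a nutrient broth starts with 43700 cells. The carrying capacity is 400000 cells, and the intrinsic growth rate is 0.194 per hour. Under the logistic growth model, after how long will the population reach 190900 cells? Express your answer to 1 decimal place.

A = (K − N₀)/N₀ = (400000 − 43700)/43700 = 8.1533.
Solve 400000/(1 + 8.1533·e^(−0.194t)) = 190900: 1 + 8.1533·e^(−0.194t) = 2.0953, so e^(−0.194t) = 0.134343.
−0.194·t = ln(0.134343) = -2.0074, so t = 2.0074/0.194 = 10.347.

10.3 hours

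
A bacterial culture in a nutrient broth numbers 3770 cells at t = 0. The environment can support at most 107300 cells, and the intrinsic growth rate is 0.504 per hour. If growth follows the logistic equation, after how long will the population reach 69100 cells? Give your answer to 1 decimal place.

7.7 hours

A = (K − N₀)/N₀ = (107300 − 3770)/3770 = 27.462.
Solve 107300/(1 + 27.462·e^(−0.504t)) = 69100: 1 + 27.462·e^(−0.504t) = 1.5528, so e^(−0.504t) = 0.0201308.
−0.504·t = ln(0.0201308) = -3.9055, so t = 3.9055/0.504 = 7.749.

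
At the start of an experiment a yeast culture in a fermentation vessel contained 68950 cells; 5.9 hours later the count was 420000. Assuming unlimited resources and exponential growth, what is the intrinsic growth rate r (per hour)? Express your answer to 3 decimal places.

0.306 per hour

From N(t) = N₀·e^(rt): e^(r·5.9) = 420000/68950 = 6.0914.
r·5.9 = ln(6.0914) = 1.8069, so r = 1.8069/5.9 = 0.30625.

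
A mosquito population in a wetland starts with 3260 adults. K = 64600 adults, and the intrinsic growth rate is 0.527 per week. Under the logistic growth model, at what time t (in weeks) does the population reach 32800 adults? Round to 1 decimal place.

A = (K − N₀)/N₀ = (64600 − 3260)/3260 = 18.816.
Solve 64600/(1 + 18.816·e^(−0.527t)) = 32800: 1 + 18.816·e^(−0.527t) = 1.9695, so e^(−0.527t) = 0.0515261.
−0.527·t = ln(0.0515261) = -2.9657, so t = 2.9657/0.527 = 5.6275.

5.6 weeks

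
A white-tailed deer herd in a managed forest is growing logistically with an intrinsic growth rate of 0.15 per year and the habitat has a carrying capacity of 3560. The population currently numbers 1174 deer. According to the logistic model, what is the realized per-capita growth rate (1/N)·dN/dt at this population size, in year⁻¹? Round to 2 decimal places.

0.10 per year

(1/N)·dN/dt = r(1 − N/K) = 0.15 × (1 − 1174/3560).
= 0.15 × 0.67022 = 0.10053.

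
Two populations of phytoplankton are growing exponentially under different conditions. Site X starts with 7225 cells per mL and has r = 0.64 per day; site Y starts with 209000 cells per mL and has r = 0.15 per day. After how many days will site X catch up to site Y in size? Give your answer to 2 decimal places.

6.87 days

Set 7225·e^(0.64t) = 209000·e^(0.15t).
e^((0.64 − 0.15)t) = 209000/7225 → e^(0.49·t) = 28.927.
0.49·t = ln(28.927) = 3.3648, so t = 3.3648/0.49 = 6.8669.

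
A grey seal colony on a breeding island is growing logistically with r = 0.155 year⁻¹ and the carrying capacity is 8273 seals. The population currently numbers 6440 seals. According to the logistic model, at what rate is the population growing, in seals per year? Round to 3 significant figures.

221 seals per year

dN/dt = rN(1 − N/K) = 0.155 × 6440 × (1 − 6440/8273).
1 − 6440/8273 = 0.22156; dN/dt = 0.155 × 6440 × 0.22156 = 221.17.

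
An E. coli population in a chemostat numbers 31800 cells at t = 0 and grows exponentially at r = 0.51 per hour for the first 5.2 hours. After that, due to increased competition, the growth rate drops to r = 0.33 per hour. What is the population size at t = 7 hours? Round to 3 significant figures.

817000 cells

Phase 1: N(5.2) = 31800·e^(0.51×5.2) = 31800·e^2.652 = 451000.
Phase 2 runs for 7 − 5.2 = 1.8 hours at r = 0.33.
N(7) = 451000·e^(0.33×1.8) = 451000·e^0.594 = 816859.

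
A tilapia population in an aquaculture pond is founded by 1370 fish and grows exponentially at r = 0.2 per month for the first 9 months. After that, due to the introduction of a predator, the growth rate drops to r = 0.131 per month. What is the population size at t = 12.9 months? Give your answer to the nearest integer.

13814 fish

Phase 1: N(9) = 1370·e^(0.2×9) = 1370·e^1.8 = 8288.02.
Phase 2 runs for 12.9 − 9 = 3.9 months at r = 0.131.
N(12.9) = 8288.02·e^(0.131×3.9) = 8288.02·e^0.5109 = 13814.4.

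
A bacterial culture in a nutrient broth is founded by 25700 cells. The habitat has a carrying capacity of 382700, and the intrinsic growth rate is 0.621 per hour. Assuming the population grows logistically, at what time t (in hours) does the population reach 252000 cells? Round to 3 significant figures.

A = (K − N₀)/N₀ = (382700 − 25700)/25700 = 13.891.
Solve 382700/(1 + 13.891·e^(−0.621t)) = 252000: 1 + 13.891·e^(−0.621t) = 1.5187, so e^(−0.621t) = 0.037337.
−0.621·t = ln(0.037337) = -3.2878, so t = 3.2878/0.621 = 5.2943.

5.29 hours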